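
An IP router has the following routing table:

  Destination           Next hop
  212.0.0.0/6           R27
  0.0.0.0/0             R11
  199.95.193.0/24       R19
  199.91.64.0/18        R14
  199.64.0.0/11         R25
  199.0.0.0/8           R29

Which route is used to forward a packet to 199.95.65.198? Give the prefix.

199.64.0.0/11

Entries matching 199.95.65.198:
  0.0.0.0/0 (default, matches everything)
  199.0.0.0/8 (199.0.0.0 - 199.255.255.255)
  199.64.0.0/11 (199.64.0.0 - 199.95.255.255)
Most specific is 199.64.0.0/11.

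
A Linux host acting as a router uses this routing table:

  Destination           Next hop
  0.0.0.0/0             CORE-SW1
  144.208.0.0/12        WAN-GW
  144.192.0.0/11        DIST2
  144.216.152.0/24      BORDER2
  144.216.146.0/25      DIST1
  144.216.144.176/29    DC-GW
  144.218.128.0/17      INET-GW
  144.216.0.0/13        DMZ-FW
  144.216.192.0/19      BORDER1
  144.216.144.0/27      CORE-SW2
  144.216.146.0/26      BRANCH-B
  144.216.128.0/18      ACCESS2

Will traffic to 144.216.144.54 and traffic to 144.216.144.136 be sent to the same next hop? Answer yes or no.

144.216.144.54: longest match 144.216.128.0/18 -> ACCESS2
144.216.144.136: longest match 144.216.128.0/18 -> ACCESS2

yes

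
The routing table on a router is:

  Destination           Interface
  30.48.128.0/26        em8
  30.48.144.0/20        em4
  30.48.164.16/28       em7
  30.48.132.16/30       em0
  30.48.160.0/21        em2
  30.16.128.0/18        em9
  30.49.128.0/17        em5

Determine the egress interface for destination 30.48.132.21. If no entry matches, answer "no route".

No entry's prefix contains 30.48.132.21; there is no default route.

no route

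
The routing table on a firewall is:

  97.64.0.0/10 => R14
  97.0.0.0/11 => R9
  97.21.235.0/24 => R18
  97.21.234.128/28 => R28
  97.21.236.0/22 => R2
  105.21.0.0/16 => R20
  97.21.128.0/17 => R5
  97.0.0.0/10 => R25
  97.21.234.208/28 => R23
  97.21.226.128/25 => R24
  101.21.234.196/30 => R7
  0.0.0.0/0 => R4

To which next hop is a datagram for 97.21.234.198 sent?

R5

Routes whose prefix contains 97.21.234.198:
  0.0.0.0/0 (default, matches everything) -> R4
  97.0.0.0/10 (97.0.0.0 - 97.63.255.255) -> R25
  97.0.0.0/11 (97.0.0.0 - 97.31.255.255) -> R9
  97.21.128.0/17 (97.21.128.0 - 97.21.255.255) -> R5
More-specific entries that do NOT match:
  101.21.234.196/30 (101.21.234.196 - 101.21.234.199) does not contain 97.21.234.198
  97.21.234.128/28 (97.21.234.128 - 97.21.234.143) does not contain 97.21.234.198
  97.21.234.208/28 (97.21.234.208 - 97.21.234.223) does not contain 97.21.234.198
  97.21.226.128/25 (97.21.226.128 - 97.21.226.255) does not contain 97.21.234.198
  97.21.235.0/24 (97.21.235.0 - 97.21.235.255) does not contain 97.21.234.198
  97.21.236.0/22 (97.21.236.0 - 97.21.239.255) does not contain 97.21.234.198
Longest matching prefix is /17 -> next hop R5.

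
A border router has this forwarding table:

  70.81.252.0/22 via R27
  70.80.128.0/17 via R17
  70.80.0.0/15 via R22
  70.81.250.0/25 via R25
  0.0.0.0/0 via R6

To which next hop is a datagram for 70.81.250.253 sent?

R22

Routes whose prefix contains 70.81.250.253:
  0.0.0.0/0 (default, matches everything) -> R6
  70.80.0.0/15 (70.80.0.0 - 70.81.255.255) -> R22
More-specific entries that do NOT match:
  70.81.250.0/25 (70.81.250.0 - 70.81.250.127) does not contain 70.81.250.253
  70.81.252.0/22 (70.81.252.0 - 70.81.255.255) does not contain 70.81.250.253
  70.80.128.0/17 (70.80.128.0 - 70.80.255.255) does not contain 70.81.250.253
Longest matching prefix is /15 -> next hop R22.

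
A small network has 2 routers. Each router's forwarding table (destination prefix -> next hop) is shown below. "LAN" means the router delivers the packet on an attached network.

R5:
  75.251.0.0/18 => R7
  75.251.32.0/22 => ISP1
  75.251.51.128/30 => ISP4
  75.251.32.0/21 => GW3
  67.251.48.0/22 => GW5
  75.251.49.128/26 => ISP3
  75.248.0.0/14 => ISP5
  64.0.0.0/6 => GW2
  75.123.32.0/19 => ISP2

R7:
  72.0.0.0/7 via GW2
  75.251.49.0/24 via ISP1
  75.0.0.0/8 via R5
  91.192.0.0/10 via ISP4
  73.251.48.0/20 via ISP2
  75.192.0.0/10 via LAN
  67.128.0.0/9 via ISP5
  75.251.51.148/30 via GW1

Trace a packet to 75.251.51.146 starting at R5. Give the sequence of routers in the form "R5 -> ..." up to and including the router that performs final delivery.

At R5: longest match for 75.251.51.146 is 75.251.0.0/18 -> R7
At R7: longest match for 75.251.51.146 is 75.192.0.0/10 -> LAN

R5 -> R7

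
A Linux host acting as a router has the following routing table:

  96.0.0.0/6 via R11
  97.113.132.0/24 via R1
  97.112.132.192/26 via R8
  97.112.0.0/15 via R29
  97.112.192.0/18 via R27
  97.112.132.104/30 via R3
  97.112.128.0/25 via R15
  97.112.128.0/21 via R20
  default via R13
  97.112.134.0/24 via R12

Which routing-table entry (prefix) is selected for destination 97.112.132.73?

Entries matching 97.112.132.73:
  0.0.0.0/0 (default, matches everything)
  96.0.0.0/6 (96.0.0.0 - 99.255.255.255)
  97.112.0.0/15 (97.112.0.0 - 97.113.255.255)
  97.112.128.0/21 (97.112.128.0 - 97.112.135.255)
Most specific is 97.112.128.0/21.

97.112.128.0/21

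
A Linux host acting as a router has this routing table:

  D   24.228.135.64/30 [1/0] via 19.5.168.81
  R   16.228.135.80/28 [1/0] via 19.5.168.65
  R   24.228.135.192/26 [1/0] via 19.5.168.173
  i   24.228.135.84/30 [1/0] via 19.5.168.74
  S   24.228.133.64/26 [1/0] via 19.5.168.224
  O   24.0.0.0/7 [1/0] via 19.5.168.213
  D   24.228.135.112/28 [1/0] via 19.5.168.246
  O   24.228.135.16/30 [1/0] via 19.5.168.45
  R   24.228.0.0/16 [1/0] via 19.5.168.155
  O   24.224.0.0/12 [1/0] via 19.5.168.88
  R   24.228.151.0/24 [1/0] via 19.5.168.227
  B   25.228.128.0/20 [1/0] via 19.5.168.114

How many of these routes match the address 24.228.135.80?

3

Prefixes containing 24.228.135.80:
  24.0.0.0/7 (24.0.0.0 - 25.255.255.255)
  24.224.0.0/12 (24.224.0.0 - 24.239.255.255)
  24.228.0.0/16 (24.228.0.0 - 24.228.255.255)
Total matching entries: 3.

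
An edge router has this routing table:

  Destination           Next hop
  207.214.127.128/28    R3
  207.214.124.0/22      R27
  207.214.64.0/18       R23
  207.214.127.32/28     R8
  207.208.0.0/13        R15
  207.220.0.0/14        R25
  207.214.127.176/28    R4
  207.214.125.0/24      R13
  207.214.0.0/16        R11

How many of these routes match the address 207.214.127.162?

Prefixes containing 207.214.127.162:
  207.208.0.0/13 (207.208.0.0 - 207.215.255.255)
  207.214.0.0/16 (207.214.0.0 - 207.214.255.255)
  207.214.64.0/18 (207.214.64.0 - 207.214.127.255)
  207.214.124.0/22 (207.214.124.0 - 207.214.127.255)
Total matching entries: 4.

4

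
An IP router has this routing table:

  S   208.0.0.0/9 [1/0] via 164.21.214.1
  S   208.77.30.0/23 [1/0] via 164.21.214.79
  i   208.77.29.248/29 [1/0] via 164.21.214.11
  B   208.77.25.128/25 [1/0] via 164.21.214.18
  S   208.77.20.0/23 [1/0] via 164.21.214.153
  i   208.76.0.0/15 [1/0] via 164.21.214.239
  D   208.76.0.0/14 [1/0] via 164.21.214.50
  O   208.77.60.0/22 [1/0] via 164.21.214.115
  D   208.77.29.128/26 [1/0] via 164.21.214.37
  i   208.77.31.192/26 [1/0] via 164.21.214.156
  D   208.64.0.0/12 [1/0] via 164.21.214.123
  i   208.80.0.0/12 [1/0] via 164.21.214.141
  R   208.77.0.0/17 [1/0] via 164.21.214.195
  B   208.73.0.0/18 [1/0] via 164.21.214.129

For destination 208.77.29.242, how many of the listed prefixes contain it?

Prefixes containing 208.77.29.242:
  208.0.0.0/9 (208.0.0.0 - 208.127.255.255)
  208.64.0.0/12 (208.64.0.0 - 208.79.255.255)
  208.76.0.0/14 (208.76.0.0 - 208.79.255.255)
  208.76.0.0/15 (208.76.0.0 - 208.77.255.255)
  208.77.0.0/17 (208.77.0.0 - 208.77.127.255)
Total matching entries: 5.

5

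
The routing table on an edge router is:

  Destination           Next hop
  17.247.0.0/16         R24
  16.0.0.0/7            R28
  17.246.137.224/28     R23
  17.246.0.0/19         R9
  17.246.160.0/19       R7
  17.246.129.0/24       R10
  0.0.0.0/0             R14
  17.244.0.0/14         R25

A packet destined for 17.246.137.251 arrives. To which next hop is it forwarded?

Routes whose prefix contains 17.246.137.251:
  0.0.0.0/0 (default, matches everything) -> R14
  16.0.0.0/7 (16.0.0.0 - 17.255.255.255) -> R28
  17.244.0.0/14 (17.244.0.0 - 17.247.255.255) -> R25
More-specific entries that do NOT match:
  17.246.137.224/28 (17.246.137.224 - 17.246.137.239) does not contain 17.246.137.251
  17.246.129.0/24 (17.246.129.0 - 17.246.129.255) does not contain 17.246.137.251
  17.246.0.0/19 (17.246.0.0 - 17.246.31.255) does not contain 17.246.137.251
  17.246.160.0/19 (17.246.160.0 - 17.246.191.255) does not contain 17.246.137.251
  17.247.0.0/16 (17.247.0.0 - 17.247.255.255) does not contain 17.246.137.251
Longest matching prefix is /14 -> next hop R25.

R25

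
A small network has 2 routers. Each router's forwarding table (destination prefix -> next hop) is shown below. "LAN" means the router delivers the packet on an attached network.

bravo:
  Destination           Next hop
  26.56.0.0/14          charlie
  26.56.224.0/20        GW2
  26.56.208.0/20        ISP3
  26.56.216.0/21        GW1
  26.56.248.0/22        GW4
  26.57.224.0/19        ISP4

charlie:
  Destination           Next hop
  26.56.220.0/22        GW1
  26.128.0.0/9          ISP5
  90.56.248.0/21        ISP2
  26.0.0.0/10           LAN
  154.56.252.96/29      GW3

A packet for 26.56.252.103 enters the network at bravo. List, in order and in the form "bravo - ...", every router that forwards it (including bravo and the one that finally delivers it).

At bravo: longest match for 26.56.252.103 is 26.56.0.0/14 -> charlie
At charlie: longest match for 26.56.252.103 is 26.0.0.0/10 -> LAN

bravo - charlie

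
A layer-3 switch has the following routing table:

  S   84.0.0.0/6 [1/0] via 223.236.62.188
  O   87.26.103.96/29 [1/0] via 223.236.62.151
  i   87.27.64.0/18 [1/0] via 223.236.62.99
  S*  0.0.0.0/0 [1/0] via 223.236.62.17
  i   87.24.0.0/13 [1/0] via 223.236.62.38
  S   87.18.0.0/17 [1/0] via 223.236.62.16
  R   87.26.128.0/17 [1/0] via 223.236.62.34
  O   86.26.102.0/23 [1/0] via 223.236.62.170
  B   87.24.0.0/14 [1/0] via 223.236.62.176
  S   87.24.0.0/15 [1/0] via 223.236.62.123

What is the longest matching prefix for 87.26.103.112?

Entries matching 87.26.103.112:
  0.0.0.0/0 (default, matches everything)
  84.0.0.0/6 (84.0.0.0 - 87.255.255.255)
  87.24.0.0/13 (87.24.0.0 - 87.31.255.255)
  87.24.0.0/14 (87.24.0.0 - 87.27.255.255)
Most specific is 87.24.0.0/14.

87.24.0.0/14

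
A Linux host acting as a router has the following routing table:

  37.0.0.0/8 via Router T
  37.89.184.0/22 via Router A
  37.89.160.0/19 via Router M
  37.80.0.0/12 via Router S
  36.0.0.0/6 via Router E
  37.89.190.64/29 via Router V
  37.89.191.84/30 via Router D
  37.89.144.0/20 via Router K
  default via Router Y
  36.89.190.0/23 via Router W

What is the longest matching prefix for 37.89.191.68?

37.89.160.0/19

Entries matching 37.89.191.68:
  0.0.0.0/0 (default, matches everything)
  36.0.0.0/6 (36.0.0.0 - 39.255.255.255)
  37.0.0.0/8 (37.0.0.0 - 37.255.255.255)
  37.80.0.0/12 (37.80.0.0 - 37.95.255.255)
  37.89.160.0/19 (37.89.160.0 - 37.89.191.255)
Most specific is 37.89.160.0/19.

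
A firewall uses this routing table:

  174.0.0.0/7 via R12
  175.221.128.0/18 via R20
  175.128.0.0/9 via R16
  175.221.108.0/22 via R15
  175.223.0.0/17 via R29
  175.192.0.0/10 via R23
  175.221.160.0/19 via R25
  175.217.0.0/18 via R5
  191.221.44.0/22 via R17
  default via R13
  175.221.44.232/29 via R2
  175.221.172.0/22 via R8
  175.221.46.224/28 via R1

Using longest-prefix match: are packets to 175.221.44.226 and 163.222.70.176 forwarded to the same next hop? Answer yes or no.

175.221.44.226: longest match 175.192.0.0/10 -> R23
163.222.70.176: longest match 0.0.0.0/0 -> R13

no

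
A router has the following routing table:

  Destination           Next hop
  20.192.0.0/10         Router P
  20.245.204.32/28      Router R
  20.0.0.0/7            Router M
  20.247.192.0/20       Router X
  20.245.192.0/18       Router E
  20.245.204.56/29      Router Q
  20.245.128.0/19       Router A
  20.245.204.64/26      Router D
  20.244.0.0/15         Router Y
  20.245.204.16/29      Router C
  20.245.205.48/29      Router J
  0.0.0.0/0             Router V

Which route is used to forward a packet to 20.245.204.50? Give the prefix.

Entries matching 20.245.204.50:
  0.0.0.0/0 (default, matches everything)
  20.0.0.0/7 (20.0.0.0 - 21.255.255.255)
  20.192.0.0/10 (20.192.0.0 - 20.255.255.255)
  20.244.0.0/15 (20.244.0.0 - 20.245.255.255)
  20.245.192.0/18 (20.245.192.0 - 20.245.255.255)
Most specific is 20.245.192.0/18.

20.245.192.0/18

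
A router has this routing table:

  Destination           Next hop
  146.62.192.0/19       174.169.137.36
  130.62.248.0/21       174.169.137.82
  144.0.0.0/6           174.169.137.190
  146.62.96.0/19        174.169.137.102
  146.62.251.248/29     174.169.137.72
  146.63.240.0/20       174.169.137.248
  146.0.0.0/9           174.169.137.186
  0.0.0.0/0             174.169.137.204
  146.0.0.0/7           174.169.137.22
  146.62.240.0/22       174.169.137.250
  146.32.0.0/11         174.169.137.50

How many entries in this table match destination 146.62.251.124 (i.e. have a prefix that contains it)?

Prefixes containing 146.62.251.124:
  0.0.0.0/0 (default, matches everything)
  144.0.0.0/6 (144.0.0.0 - 147.255.255.255)
  146.0.0.0/7 (146.0.0.0 - 147.255.255.255)
  146.0.0.0/9 (146.0.0.0 - 146.127.255.255)
  146.32.0.0/11 (146.32.0.0 - 146.63.255.255)
Total matching entries: 5.

5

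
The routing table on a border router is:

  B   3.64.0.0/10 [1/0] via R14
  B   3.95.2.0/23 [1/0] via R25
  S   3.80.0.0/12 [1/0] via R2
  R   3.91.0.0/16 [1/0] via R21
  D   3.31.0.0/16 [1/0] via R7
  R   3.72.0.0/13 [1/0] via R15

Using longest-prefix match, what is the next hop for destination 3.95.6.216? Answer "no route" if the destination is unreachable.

R2

Routes whose prefix contains 3.95.6.216:
  3.64.0.0/10 (3.64.0.0 - 3.127.255.255) -> R14
  3.80.0.0/12 (3.80.0.0 - 3.95.255.255) -> R2
More-specific entries that do NOT match:
  3.95.2.0/23 (3.95.2.0 - 3.95.3.255) does not contain 3.95.6.216
  3.91.0.0/16 (3.91.0.0 - 3.91.255.255) does not contain 3.95.6.216
  3.31.0.0/16 (3.31.0.0 - 3.31.255.255) does not contain 3.95.6.216
  3.72.0.0/13 (3.72.0.0 - 3.79.255.255) does not contain 3.95.6.216
Longest matching prefix is /12 -> next hop R2.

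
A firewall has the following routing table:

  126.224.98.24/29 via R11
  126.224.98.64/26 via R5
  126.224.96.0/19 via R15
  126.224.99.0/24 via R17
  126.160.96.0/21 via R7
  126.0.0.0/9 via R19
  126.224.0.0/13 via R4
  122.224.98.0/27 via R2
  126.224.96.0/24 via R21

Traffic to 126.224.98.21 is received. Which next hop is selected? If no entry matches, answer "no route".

Routes whose prefix contains 126.224.98.21:
  126.224.0.0/13 (126.224.0.0 - 126.231.255.255) -> R4
  126.224.96.0/19 (126.224.96.0 - 126.224.127.255) -> R15
More-specific entries that do NOT match:
  126.224.98.24/29 (126.224.98.24 - 126.224.98.31) does not contain 126.224.98.21
  122.224.98.0/27 (122.224.98.0 - 122.224.98.31) does not contain 126.224.98.21
  126.224.98.64/26 (126.224.98.64 - 126.224.98.127) does not contain 126.224.98.21
  126.224.99.0/24 (126.224.99.0 - 126.224.99.255) does not contain 126.224.98.21
  126.224.96.0/24 (126.224.96.0 - 126.224.96.255) does not contain 126.224.98.21
  126.160.96.0/21 (126.160.96.0 - 126.160.103.255) does not contain 126.224.98.21
Longest matching prefix is /19 -> next hop R15.

R15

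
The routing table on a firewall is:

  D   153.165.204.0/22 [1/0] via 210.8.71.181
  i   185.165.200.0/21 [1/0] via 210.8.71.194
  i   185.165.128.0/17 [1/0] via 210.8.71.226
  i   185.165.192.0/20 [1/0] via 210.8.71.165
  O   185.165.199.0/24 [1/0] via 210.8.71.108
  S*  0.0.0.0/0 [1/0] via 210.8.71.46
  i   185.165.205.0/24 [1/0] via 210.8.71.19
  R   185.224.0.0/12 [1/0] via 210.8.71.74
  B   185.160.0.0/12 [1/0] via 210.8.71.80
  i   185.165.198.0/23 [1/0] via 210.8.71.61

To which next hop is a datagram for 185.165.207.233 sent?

210.8.71.194

Routes whose prefix contains 185.165.207.233:
  0.0.0.0/0 (default, matches everything) -> 210.8.71.46
  185.160.0.0/12 (185.160.0.0 - 185.175.255.255) -> 210.8.71.80
  185.165.128.0/17 (185.165.128.0 - 185.165.255.255) -> 210.8.71.226
  185.165.192.0/20 (185.165.192.0 - 185.165.207.255) -> 210.8.71.165
  185.165.200.0/21 (185.165.200.0 - 185.165.207.255) -> 210.8.71.194
More-specific entries that do NOT match:
  185.165.199.0/24 (185.165.199.0 - 185.165.199.255) does not contain 185.165.207.233
  185.165.205.0/24 (185.165.205.0 - 185.165.205.255) does not contain 185.165.207.233
  185.165.198.0/23 (185.165.198.0 - 185.165.199.255) does not contain 185.165.207.233
  153.165.204.0/22 (153.165.204.0 - 153.165.207.255) does not contain 185.165.207.233
Longest matching prefix is /21 -> next hop 210.8.71.194.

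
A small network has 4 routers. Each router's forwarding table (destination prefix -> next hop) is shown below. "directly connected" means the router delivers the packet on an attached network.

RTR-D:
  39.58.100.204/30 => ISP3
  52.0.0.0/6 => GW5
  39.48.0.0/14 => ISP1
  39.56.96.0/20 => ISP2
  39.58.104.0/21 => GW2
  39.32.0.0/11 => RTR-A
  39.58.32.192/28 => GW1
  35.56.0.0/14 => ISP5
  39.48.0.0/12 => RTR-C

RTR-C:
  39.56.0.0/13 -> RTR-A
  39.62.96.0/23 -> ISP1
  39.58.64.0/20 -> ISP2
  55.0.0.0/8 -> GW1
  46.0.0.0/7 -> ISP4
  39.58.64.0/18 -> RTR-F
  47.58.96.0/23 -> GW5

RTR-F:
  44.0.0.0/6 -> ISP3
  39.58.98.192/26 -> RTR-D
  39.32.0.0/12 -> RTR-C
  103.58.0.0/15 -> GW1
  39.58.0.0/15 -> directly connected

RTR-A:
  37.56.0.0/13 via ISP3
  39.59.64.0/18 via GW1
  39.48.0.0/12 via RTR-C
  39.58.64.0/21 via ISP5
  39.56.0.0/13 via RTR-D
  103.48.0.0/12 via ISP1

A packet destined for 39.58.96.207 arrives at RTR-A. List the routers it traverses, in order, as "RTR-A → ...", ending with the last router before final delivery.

At RTR-A: longest match for 39.58.96.207 is 39.56.0.0/13 -> RTR-D
At RTR-D: longest match for 39.58.96.207 is 39.48.0.0/12 -> RTR-C
At RTR-C: longest match for 39.58.96.207 is 39.58.64.0/18 -> RTR-F
At RTR-F: longest match for 39.58.96.207 is 39.58.0.0/15 -> directly connected

RTR-A → RTR-D → RTR-C → RTR-F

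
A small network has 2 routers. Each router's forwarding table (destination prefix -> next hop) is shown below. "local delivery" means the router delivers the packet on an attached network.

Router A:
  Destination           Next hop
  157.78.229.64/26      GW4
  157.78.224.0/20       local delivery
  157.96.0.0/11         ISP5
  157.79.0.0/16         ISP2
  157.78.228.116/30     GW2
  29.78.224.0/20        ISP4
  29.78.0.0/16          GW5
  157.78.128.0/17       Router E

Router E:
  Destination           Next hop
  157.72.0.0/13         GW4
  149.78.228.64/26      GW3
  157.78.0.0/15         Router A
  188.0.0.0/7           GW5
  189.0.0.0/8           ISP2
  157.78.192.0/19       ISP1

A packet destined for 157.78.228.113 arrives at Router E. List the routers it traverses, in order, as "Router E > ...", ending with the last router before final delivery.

Router E > Router A

At Router E: longest match for 157.78.228.113 is 157.78.0.0/15 -> Router A
At Router A: longest match for 157.78.228.113 is 157.78.224.0/20 -> local delivery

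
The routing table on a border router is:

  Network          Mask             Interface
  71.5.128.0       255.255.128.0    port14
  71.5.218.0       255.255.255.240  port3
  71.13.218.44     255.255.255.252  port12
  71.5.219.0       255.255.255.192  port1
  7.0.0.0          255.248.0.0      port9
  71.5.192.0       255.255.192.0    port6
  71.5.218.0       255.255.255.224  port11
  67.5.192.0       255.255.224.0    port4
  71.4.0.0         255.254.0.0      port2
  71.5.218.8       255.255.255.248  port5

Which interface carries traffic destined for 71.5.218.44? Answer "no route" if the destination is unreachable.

Routes whose prefix contains 71.5.218.44:
  71.4.0.0/15 (71.4.0.0 - 71.5.255.255) -> port2
  71.5.128.0/17 (71.5.128.0 - 71.5.255.255) -> port14
  71.5.192.0/18 (71.5.192.0 - 71.5.255.255) -> port6
More-specific entries that do NOT match:
  71.13.218.44/30 (71.13.218.44 - 71.13.218.47) does not contain 71.5.218.44
  71.5.218.8/29 (71.5.218.8 - 71.5.218.15) does not contain 71.5.218.44
  71.5.218.0/28 (71.5.218.0 - 71.5.218.15) does not contain 71.5.218.44
  71.5.218.0/27 (71.5.218.0 - 71.5.218.31) does not contain 71.5.218.44
  71.5.219.0/26 (71.5.219.0 - 71.5.219.63) does not contain 71.5.218.44
  67.5.192.0/19 (67.5.192.0 - 67.5.223.255) does not contain 71.5.218.44
Longest matching prefix is /18 -> interface port6.

port6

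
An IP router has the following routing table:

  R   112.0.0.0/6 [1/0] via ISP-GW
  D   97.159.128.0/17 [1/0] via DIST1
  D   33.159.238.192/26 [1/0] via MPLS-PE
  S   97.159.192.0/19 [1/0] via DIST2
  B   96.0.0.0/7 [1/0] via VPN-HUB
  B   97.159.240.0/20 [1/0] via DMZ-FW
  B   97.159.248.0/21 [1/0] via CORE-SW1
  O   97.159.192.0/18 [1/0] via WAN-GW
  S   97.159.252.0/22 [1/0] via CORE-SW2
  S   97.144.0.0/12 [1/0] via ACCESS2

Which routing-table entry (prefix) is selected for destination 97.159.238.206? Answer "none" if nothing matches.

Entries matching 97.159.238.206:
  96.0.0.0/7 (96.0.0.0 - 97.255.255.255)
  97.144.0.0/12 (97.144.0.0 - 97.159.255.255)
  97.159.128.0/17 (97.159.128.0 - 97.159.255.255)
  97.159.192.0/18 (97.159.192.0 - 97.159.255.255)
Most specific is 97.159.192.0/18.

97.159.192.0/18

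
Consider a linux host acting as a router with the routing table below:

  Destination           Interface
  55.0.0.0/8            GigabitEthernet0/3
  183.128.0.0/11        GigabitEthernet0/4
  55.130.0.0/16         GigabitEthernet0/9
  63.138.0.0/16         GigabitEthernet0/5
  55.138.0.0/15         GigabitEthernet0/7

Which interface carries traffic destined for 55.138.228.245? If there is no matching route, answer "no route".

Routes whose prefix contains 55.138.228.245:
  55.0.0.0/8 (55.0.0.0 - 55.255.255.255) -> GigabitEthernet0/3
  55.138.0.0/15 (55.138.0.0 - 55.139.255.255) -> GigabitEthernet0/7
More-specific entries that do NOT match:
  55.130.0.0/16 (55.130.0.0 - 55.130.255.255) does not contain 55.138.228.245
  63.138.0.0/16 (63.138.0.0 - 63.138.255.255) does not contain 55.138.228.245
Longest matching prefix is /15 -> interface GigabitEthernet0/7.

GigabitEthernet0/7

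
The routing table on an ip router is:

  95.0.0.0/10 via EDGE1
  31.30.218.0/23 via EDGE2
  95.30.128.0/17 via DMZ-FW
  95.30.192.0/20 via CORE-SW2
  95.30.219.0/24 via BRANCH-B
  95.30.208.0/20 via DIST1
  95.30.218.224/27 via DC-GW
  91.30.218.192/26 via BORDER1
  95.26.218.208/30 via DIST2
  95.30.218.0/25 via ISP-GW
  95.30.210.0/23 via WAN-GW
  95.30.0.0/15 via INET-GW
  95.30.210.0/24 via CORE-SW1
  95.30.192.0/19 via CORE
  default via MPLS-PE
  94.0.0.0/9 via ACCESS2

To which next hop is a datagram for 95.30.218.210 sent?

Routes whose prefix contains 95.30.218.210:
  0.0.0.0/0 (default, matches everything) -> MPLS-PE
  95.0.0.0/10 (95.0.0.0 - 95.63.255.255) -> EDGE1
  95.30.0.0/15 (95.30.0.0 - 95.31.255.255) -> INET-GW
  95.30.128.0/17 (95.30.128.0 - 95.30.255.255) -> DMZ-FW
  95.30.192.0/19 (95.30.192.0 - 95.30.223.255) -> CORE
  95.30.208.0/20 (95.30.208.0 - 95.30.223.255) -> DIST1
More-specific entries that do NOT match:
  95.26.218.208/30 (95.26.218.208 - 95.26.218.211) does not contain 95.30.218.210
  95.30.218.224/27 (95.30.218.224 - 95.30.218.255) does not contain 95.30.218.210
  91.30.218.192/26 (91.30.218.192 - 91.30.218.255) does not contain 95.30.218.210
  95.30.218.0/25 (95.30.218.0 - 95.30.218.127) does not contain 95.30.218.210
  95.30.219.0/24 (95.30.219.0 - 95.30.219.255) does not contain 95.30.218.210
  95.30.210.0/24 (95.30.210.0 - 95.30.210.255) does not contain 95.30.218.210
  31.30.218.0/23 (31.30.218.0 - 31.30.219.255) does not contain 95.30.218.210
  95.30.210.0/23 (95.30.210.0 - 95.30.211.255) does not contain 95.30.218.210
Longest matching prefix is /20 -> next hop DIST1.

DIST1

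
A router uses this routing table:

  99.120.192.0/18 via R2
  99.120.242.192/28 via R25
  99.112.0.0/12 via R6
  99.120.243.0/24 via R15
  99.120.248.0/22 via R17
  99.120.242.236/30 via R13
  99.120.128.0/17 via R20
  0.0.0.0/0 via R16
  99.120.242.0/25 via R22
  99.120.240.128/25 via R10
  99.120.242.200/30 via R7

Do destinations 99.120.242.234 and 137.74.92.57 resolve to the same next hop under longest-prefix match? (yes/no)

99.120.242.234: longest match 99.120.192.0/18 -> R2
137.74.92.57: longest match 0.0.0.0/0 -> R16

no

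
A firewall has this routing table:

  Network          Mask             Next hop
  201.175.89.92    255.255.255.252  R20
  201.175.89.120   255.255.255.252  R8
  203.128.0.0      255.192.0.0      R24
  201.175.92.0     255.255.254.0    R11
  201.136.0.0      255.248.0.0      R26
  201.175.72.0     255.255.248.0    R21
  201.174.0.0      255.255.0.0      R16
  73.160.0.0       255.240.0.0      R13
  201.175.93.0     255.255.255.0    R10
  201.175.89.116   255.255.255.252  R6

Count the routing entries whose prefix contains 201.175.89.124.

0

No listed prefix contains 201.175.89.124.
Total matching entries: 0.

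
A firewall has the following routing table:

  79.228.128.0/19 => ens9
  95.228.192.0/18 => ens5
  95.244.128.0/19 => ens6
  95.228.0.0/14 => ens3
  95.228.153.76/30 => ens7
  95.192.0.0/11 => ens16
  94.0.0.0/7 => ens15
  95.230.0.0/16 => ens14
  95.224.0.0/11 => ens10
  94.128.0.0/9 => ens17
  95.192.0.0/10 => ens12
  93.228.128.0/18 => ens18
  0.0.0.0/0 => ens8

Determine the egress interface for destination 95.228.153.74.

Routes whose prefix contains 95.228.153.74:
  0.0.0.0/0 (default, matches everything) -> ens8
  94.0.0.0/7 (94.0.0.0 - 95.255.255.255) -> ens15
  95.192.0.0/10 (95.192.0.0 - 95.255.255.255) -> ens12
  95.224.0.0/11 (95.224.0.0 - 95.255.255.255) -> ens10
  95.228.0.0/14 (95.228.0.0 - 95.231.255.255) -> ens3
More-specific entries that do NOT match:
  95.228.153.76/30 (95.228.153.76 - 95.228.153.79) does not contain 95.228.153.74
  79.228.128.0/19 (79.228.128.0 - 79.228.159.255) does not contain 95.228.153.74
  95.244.128.0/19 (95.244.128.0 - 95.244.159.255) does not contain 95.228.153.74
  95.228.192.0/18 (95.228.192.0 - 95.228.255.255) does not contain 95.228.153.74
  93.228.128.0/18 (93.228.128.0 - 93.228.191.255) does not contain 95.228.153.74
  95.230.0.0/16 (95.230.0.0 - 95.230.255.255) does not contain 95.228.153.74
Longest matching prefix is /14 -> interface ens3.

ens3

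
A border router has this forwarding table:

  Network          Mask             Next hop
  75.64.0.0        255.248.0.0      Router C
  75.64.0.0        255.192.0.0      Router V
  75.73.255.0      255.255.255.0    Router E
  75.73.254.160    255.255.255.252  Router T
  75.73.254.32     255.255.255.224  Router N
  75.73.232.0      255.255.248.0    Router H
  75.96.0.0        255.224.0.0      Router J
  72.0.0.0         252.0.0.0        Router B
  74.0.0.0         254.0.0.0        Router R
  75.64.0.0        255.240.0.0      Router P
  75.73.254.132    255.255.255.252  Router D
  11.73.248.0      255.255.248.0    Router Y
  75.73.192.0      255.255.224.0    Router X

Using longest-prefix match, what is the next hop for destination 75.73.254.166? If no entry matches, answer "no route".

Router P

Routes whose prefix contains 75.73.254.166:
  72.0.0.0/6 (72.0.0.0 - 75.255.255.255) -> Router B
  74.0.0.0/7 (74.0.0.0 - 75.255.255.255) -> Router R
  75.64.0.0/10 (75.64.0.0 - 75.127.255.255) -> Router V
  75.64.0.0/12 (75.64.0.0 - 75.79.255.255) -> Router P
More-specific entries that do NOT match:
  75.73.254.160/30 (75.73.254.160 - 75.73.254.163) does not contain 75.73.254.166
  75.73.254.132/30 (75.73.254.132 - 75.73.254.135) does not contain 75.73.254.166
  75.73.254.32/27 (75.73.254.32 - 75.73.254.63) does not contain 75.73.254.166
  75.73.255.0/24 (75.73.255.0 - 75.73.255.255) does not contain 75.73.254.166
  75.73.232.0/21 (75.73.232.0 - 75.73.239.255) does not contain 75.73.254.166
  11.73.248.0/21 (11.73.248.0 - 11.73.255.255) does not contain 75.73.254.166
  75.73.192.0/19 (75.73.192.0 - 75.73.223.255) does not contain 75.73.254.166
  75.64.0.0/13 (75.64.0.0 - 75.71.255.255) does not contain 75.73.254.166
Longest matching prefix is /12 -> next hop Router P.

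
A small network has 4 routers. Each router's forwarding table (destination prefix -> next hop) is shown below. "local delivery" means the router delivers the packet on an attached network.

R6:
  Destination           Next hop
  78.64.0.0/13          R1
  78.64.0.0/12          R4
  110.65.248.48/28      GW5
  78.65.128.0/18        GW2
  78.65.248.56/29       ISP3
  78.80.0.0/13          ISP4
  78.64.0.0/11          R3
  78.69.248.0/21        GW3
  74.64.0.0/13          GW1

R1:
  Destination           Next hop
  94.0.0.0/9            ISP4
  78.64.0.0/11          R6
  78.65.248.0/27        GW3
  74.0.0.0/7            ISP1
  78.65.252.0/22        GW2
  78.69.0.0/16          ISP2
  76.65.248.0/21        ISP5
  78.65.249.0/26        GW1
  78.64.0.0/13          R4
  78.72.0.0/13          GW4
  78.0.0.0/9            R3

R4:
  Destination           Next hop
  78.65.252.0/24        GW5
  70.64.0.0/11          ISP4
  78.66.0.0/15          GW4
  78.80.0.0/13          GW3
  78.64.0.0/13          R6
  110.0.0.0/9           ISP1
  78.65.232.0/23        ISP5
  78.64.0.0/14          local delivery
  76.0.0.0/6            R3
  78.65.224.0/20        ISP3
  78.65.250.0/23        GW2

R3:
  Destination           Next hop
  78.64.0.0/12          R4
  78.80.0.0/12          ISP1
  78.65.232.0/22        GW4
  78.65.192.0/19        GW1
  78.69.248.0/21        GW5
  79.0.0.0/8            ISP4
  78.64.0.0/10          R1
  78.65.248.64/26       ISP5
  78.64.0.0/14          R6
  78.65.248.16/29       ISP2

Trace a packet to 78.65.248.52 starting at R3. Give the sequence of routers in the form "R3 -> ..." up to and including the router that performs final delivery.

At R3: longest match for 78.65.248.52 is 78.64.0.0/14 -> R6
At R6: longest match for 78.65.248.52 is 78.64.0.0/13 -> R1
At R1: longest match for 78.65.248.52 is 78.64.0.0/13 -> R4
At R4: longest match for 78.65.248.52 is 78.64.0.0/14 -> local delivery

R3 -> R6 -> R1 -> R4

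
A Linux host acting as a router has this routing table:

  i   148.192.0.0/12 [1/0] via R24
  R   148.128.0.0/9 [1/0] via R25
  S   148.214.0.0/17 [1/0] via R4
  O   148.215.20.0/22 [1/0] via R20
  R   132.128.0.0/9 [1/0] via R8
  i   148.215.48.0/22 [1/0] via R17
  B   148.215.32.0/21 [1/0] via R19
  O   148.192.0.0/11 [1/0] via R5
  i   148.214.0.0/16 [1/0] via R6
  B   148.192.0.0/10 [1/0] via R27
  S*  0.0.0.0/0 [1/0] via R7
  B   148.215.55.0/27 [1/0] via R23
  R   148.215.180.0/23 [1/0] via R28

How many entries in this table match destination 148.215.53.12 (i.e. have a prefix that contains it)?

4

Prefixes containing 148.215.53.12:
  0.0.0.0/0 (default, matches everything)
  148.128.0.0/9 (148.128.0.0 - 148.255.255.255)
  148.192.0.0/10 (148.192.0.0 - 148.255.255.255)
  148.192.0.0/11 (148.192.0.0 - 148.223.255.255)
Total matching entries: 4.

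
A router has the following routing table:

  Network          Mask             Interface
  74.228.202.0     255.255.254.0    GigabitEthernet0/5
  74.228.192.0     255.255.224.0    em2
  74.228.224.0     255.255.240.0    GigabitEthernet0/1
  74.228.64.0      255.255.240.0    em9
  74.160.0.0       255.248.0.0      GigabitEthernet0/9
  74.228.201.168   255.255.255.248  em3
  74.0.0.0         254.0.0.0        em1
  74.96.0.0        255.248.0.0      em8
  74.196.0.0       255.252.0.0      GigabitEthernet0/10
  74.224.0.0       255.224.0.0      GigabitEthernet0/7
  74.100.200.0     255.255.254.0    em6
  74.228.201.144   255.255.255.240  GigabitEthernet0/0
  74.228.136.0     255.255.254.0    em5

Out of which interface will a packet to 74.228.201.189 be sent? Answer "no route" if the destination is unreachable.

Routes whose prefix contains 74.228.201.189:
  74.0.0.0/7 (74.0.0.0 - 75.255.255.255) -> em1
  74.224.0.0/11 (74.224.0.0 - 74.255.255.255) -> GigabitEthernet0/7
  74.228.192.0/19 (74.228.192.0 - 74.228.223.255) -> em2
More-specific entries that do NOT match:
  74.228.201.168/29 (74.228.201.168 - 74.228.201.175) does not contain 74.228.201.189
  74.228.201.144/28 (74.228.201.144 - 74.228.201.159) does not contain 74.228.201.189
  74.228.202.0/23 (74.228.202.0 - 74.228.203.255) does not contain 74.228.201.189
  74.100.200.0/23 (74.100.200.0 - 74.100.201.255) does not contain 74.228.201.189
  74.228.136.0/23 (74.228.136.0 - 74.228.137.255) does not contain 74.228.201.189
  74.228.224.0/20 (74.228.224.0 - 74.228.239.255) does not contain 74.228.201.189
  74.228.64.0/20 (74.228.64.0 - 74.228.79.255) does not contain 74.228.201.189
Longest matching prefix is /19 -> interface em2.

em2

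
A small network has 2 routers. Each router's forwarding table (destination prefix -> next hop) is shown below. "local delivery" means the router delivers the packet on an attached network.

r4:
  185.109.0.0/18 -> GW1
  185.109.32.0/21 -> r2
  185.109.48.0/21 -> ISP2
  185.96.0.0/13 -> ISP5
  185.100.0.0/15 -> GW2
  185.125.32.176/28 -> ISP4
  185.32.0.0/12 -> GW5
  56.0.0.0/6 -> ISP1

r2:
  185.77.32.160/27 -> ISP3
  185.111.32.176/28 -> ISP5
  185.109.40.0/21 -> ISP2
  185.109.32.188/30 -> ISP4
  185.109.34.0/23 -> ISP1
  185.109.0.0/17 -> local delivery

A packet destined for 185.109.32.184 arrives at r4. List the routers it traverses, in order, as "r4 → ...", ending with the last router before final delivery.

r4 → r2

At r4: longest match for 185.109.32.184 is 185.109.32.0/21 -> r2
At r2: longest match for 185.109.32.184 is 185.109.0.0/17 -> local delivery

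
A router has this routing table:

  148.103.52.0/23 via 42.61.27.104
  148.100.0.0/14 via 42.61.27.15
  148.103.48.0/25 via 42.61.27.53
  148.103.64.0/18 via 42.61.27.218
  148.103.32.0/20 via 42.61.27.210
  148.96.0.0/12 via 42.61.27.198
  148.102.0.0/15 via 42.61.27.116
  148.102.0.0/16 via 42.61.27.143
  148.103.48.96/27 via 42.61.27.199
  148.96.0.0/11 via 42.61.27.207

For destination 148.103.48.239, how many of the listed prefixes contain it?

Prefixes containing 148.103.48.239:
  148.96.0.0/11 (148.96.0.0 - 148.127.255.255)
  148.96.0.0/12 (148.96.0.0 - 148.111.255.255)
  148.100.0.0/14 (148.100.0.0 - 148.103.255.255)
  148.102.0.0/15 (148.102.0.0 - 148.103.255.255)
Total matching entries: 4.

4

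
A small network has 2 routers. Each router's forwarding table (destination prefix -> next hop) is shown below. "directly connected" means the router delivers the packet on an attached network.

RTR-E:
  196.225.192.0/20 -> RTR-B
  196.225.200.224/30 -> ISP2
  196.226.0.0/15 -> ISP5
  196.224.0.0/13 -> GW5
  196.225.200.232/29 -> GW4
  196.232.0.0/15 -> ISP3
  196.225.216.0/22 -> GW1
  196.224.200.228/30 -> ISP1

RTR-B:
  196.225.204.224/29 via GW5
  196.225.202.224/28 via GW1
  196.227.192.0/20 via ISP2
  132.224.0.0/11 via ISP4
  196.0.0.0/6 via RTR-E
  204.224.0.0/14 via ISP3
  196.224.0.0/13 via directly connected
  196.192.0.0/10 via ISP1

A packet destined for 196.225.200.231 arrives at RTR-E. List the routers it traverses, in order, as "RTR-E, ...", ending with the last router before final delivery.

At RTR-E: longest match for 196.225.200.231 is 196.225.192.0/20 -> RTR-B
At RTR-B: longest match for 196.225.200.231 is 196.224.0.0/13 -> directly connected

RTR-E, RTR-B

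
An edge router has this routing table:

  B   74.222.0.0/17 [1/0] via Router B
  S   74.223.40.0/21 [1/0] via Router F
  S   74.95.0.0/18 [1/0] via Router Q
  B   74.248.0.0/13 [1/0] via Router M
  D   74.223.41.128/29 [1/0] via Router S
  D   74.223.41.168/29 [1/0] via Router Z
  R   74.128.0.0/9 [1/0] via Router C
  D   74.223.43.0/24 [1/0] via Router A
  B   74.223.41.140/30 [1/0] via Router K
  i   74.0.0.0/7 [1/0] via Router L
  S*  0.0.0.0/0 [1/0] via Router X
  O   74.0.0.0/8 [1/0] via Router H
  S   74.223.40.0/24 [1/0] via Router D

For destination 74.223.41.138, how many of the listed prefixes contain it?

5

Prefixes containing 74.223.41.138:
  0.0.0.0/0 (default, matches everything)
  74.0.0.0/7 (74.0.0.0 - 75.255.255.255)
  74.0.0.0/8 (74.0.0.0 - 74.255.255.255)
  74.128.0.0/9 (74.128.0.0 - 74.255.255.255)
  74.223.40.0/21 (74.223.40.0 - 74.223.47.255)
Total matching entries: 5.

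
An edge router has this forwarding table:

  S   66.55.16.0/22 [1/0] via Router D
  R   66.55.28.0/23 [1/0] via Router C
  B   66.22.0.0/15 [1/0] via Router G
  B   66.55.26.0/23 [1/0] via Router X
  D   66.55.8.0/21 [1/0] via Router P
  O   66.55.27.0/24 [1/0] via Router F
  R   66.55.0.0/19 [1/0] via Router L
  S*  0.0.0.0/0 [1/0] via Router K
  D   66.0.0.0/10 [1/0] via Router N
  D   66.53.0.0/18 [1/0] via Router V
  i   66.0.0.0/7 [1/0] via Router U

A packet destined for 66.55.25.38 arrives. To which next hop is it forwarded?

Router L

Routes whose prefix contains 66.55.25.38:
  0.0.0.0/0 (default, matches everything) -> Router K
  66.0.0.0/7 (66.0.0.0 - 67.255.255.255) -> Router U
  66.0.0.0/10 (66.0.0.0 - 66.63.255.255) -> Router N
  66.55.0.0/19 (66.55.0.0 - 66.55.31.255) -> Router L
More-specific entries that do NOT match:
  66.55.27.0/24 (66.55.27.0 - 66.55.27.255) does not contain 66.55.25.38
  66.55.28.0/23 (66.55.28.0 - 66.55.29.255) does not contain 66.55.25.38
  66.55.26.0/23 (66.55.26.0 - 66.55.27.255) does not contain 66.55.25.38
  66.55.16.0/22 (66.55.16.0 - 66.55.19.255) does not contain 66.55.25.38
  66.55.8.0/21 (66.55.8.0 - 66.55.15.255) does not contain 66.55.25.38
Longest matching prefix is /19 -> next hop Router L.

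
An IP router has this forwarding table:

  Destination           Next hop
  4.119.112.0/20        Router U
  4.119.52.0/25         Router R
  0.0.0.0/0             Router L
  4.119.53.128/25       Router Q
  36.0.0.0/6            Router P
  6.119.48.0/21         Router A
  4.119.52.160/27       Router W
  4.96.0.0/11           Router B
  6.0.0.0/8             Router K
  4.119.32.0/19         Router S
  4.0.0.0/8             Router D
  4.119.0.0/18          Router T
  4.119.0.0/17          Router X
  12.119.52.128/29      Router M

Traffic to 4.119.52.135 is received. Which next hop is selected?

Routes whose prefix contains 4.119.52.135:
  0.0.0.0/0 (default, matches everything) -> Router L
  4.0.0.0/8 (4.0.0.0 - 4.255.255.255) -> Router D
  4.96.0.0/11 (4.96.0.0 - 4.127.255.255) -> Router B
  4.119.0.0/17 (4.119.0.0 - 4.119.127.255) -> Router X
  4.119.0.0/18 (4.119.0.0 - 4.119.63.255) -> Router T
  4.119.32.0/19 (4.119.32.0 - 4.119.63.255) -> Router S
More-specific entries that do NOT match:
  12.119.52.128/29 (12.119.52.128 - 12.119.52.135) does not contain 4.119.52.135
  4.119.52.160/27 (4.119.52.160 - 4.119.52.191) does not contain 4.119.52.135
  4.119.52.0/25 (4.119.52.0 - 4.119.52.127) does not contain 4.119.52.135
  4.119.53.128/25 (4.119.53.128 - 4.119.53.255) does not contain 4.119.52.135
  6.119.48.0/21 (6.119.48.0 - 6.119.55.255) does not contain 4.119.52.135
  4.119.112.0/20 (4.119.112.0 - 4.119.127.255) does not contain 4.119.52.135
Longest matching prefix is /19 -> next hop Router S.

Router S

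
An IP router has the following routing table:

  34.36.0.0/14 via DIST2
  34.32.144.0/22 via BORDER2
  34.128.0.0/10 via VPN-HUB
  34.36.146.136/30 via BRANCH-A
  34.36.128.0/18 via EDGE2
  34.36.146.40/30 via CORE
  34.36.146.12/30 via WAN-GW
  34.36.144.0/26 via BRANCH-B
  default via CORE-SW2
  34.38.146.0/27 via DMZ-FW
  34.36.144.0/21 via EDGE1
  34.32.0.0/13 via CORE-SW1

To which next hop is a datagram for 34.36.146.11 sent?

EDGE1

Routes whose prefix contains 34.36.146.11:
  0.0.0.0/0 (default, matches everything) -> CORE-SW2
  34.32.0.0/13 (34.32.0.0 - 34.39.255.255) -> CORE-SW1
  34.36.0.0/14 (34.36.0.0 - 34.39.255.255) -> DIST2
  34.36.128.0/18 (34.36.128.0 - 34.36.191.255) -> EDGE2
  34.36.144.0/21 (34.36.144.0 - 34.36.151.255) -> EDGE1
More-specific entries that do NOT match:
  34.36.146.136/30 (34.36.146.136 - 34.36.146.139) does not contain 34.36.146.11
  34.36.146.40/30 (34.36.146.40 - 34.36.146.43) does not contain 34.36.146.11
  34.36.146.12/30 (34.36.146.12 - 34.36.146.15) does not contain 34.36.146.11
  34.38.146.0/27 (34.38.146.0 - 34.38.146.31) does not contain 34.36.146.11
  34.36.144.0/26 (34.36.144.0 - 34.36.144.63) does not contain 34.36.146.11
  34.32.144.0/22 (34.32.144.0 - 34.32.147.255) does not contain 34.36.146.11
Longest matching prefix is /21 -> next hop EDGE1.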